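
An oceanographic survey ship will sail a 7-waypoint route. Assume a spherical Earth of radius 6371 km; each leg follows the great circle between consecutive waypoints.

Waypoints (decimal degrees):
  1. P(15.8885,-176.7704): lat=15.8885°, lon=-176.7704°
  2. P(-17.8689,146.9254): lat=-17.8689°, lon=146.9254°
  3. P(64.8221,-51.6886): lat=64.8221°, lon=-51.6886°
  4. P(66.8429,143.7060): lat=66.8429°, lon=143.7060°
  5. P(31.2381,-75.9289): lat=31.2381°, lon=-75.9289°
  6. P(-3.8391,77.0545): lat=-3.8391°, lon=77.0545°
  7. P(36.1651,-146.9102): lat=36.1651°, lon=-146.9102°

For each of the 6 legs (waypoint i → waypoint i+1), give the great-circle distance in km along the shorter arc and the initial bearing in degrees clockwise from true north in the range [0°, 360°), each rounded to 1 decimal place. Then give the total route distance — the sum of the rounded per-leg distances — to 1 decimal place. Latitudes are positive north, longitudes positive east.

Leg 1: φ1=0.2773066, φ2=-0.3118711, Δφ=-0.5891778, Δλ=5.6495575 rad; a=sin²(Δφ/2)+cosφ1·cosφ2·sin²(Δλ/2)=0.1731475905; c=2·atan2(√a, √(1-a))=0.858326480; dist=6371·c=5468.398 ≈ 5468.4 km; running total=5468.4 km
Leg 1 bearing: y=sinΔλ·cosφ2=-0.56351134, x=cosφ1·sinφ2-sinφ1·cosφ2·cosΔλ=-0.50509898; θ=atan2(y, x)=-131.8712° <0 so +360° → 228.1288° ≈ 228.1°
Leg 2: φ1=-0.3118711, φ2=1.1313591, Δφ=1.4432302, Δλ=-3.4664682 rad; a=sin²(Δφ/2)+cosφ1·cosφ2·sin²(Δλ/2)=0.8307074786; c=2·atan2(√a, √(1-a))=2.293500081; dist=6371·c=14611.889 ≈ 14611.9 km; running total=20080.3 km
Leg 2 bearing: y=sinΔλ·cosφ2=0.13579346, x=cosφ1·sinφ2-sinφ1·cosφ2·cosΔλ=0.73762483; θ=atan2(y, x)=10.4311° ≈ 10.4°
Leg 3: φ1=1.1313591, φ2=1.1666287, Δφ=0.0352696, Δλ=3.4102791 rad; a=sin²(Δφ/2)+cosφ1·cosφ2·sin²(Δλ/2)=0.1646115707; c=2·atan2(√a, √(1-a))=0.835540574; dist=6371·c=5323.229 ≈ 5323.2 km; running total=25403.5 km
Leg 3 bearing: y=sinΔλ·cosφ2=-0.10439517, x=cosφ1·sinφ2-sinφ1·cosφ2·cosΔλ=0.73427519; θ=atan2(y, x)=-8.0918° <0 so +360° → 351.9082° ≈ 351.9°
Leg 4: φ1=1.1666287, φ2=0.5452077, Δφ=-0.6214210, Δλ=-3.8333522 rad; a=sin²(Δφ/2)+cosφ1·cosφ2·sin²(Δλ/2)=0.3910669803; c=2·atan2(√a, √(1-a))=1.351168875; dist=6371·c=8608.297 ≈ 8608.3 km; running total=34011.8 km
Leg 4 bearing: y=sinΔλ·cosφ2=0.54541119, x=cosφ1·sinφ2-sinφ1·cosφ2·cosΔλ=0.80935840; θ=atan2(y, x)=33.9753° ≈ 34.0°
Leg 5: φ1=0.5452077, φ2=-0.0670049, Δφ=-0.6122126, Δλ=2.6700640 rad; a=sin²(Δφ/2)+cosφ1·cosφ2·sin²(Δλ/2)=0.8973643690; c=2·atan2(√a, √(1-a))=2.489356860; dist=6371·c=15859.693 ≈ 15859.7 km; running total=49871.5 km
Leg 5 bearing: y=sinΔλ·cosφ2=0.45322930, x=cosφ1·sinφ2-sinφ1·cosφ2·cosΔλ=0.40371950; θ=atan2(y, x)=48.3066° ≈ 48.3°
Leg 6: φ1=-0.0670049, φ2=0.6312001, Δφ=0.6982050, Δλ=-3.9089214 rad; a=sin²(Δφ/2)+cosφ1·cosφ2·sin²(Δλ/2)=0.8096448888; c=2·atan2(√a, √(1-a))=2.238634152; dist=6371·c=14262.338 ≈ 14262.3 km; running total=64133.8 km
Leg 6 bearing: y=sinΔλ·cosφ2=0.56045364, x=cosφ1·sinφ2-sinφ1·cosφ2·cosΔλ=0.54988353; θ=atan2(y, x)=45.5454° ≈ 45.5°

Leg 1: dist=5468.4 km, bearing=228.1°
Leg 2: dist=14611.9 km, bearing=10.4°
Leg 3: dist=5323.2 km, bearing=351.9°
Leg 4: dist=8608.3 km, bearing=34.0°
Leg 5: dist=15859.7 km, bearing=48.3°
Leg 6: dist=14262.3 km, bearing=45.5°
Total: 64133.8 km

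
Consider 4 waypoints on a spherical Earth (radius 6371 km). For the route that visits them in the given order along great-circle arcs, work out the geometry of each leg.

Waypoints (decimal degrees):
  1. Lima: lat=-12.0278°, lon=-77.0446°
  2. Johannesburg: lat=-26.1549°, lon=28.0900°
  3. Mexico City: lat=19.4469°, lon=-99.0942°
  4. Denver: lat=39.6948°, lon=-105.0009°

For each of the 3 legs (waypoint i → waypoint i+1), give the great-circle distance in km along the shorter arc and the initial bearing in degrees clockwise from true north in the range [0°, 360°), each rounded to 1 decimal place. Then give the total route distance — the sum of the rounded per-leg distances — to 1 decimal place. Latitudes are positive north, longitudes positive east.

Leg 1: φ1=-0.2099247, φ2=-0.4564891, Δφ=-0.2465644, Δλ=1.8349449 rad; a=sin²(Δφ/2)+cosφ1·cosφ2·sin²(Δλ/2)=0.5686760978; c=2·atan2(√a, √(1-a))=1.708584103; dist=6371·c=10885.389 ≈ 10885.4 km; running total=10885.4 km
Leg 1 bearing: y=sinΔλ·cosφ2=0.86647230, x=cosφ1·sinφ2-sinφ1·cosφ2·cosΔλ=-0.47995847; θ=atan2(y, x)=118.9831° ≈ 119.0°
Leg 2: φ1=-0.4564891, φ2=0.3394124, Δφ=0.7959016, Δλ=-2.2197830 rad; a=sin²(Δφ/2)+cosφ1·cosφ2·sin²(Δλ/2)=0.8291510238; c=2·atan2(√a, √(1-a))=2.289357203; dist=6371·c=14585.495 ≈ 14585.5 km; running total=25470.9 km
Leg 2 bearing: y=sinΔλ·cosφ2=-0.75124543, x=cosφ1·sinφ2-sinφ1·cosφ2·cosΔλ=0.04763108; θ=atan2(y, x)=-86.3721° <0 so +360° → 273.6279° ≈ 273.6°
Leg 3: φ1=0.3394124, φ2=0.6928050, Δφ=0.3533925, Δλ=-0.1030914 rad; a=sin²(Δφ/2)+cosφ1·cosφ2·sin²(Δλ/2)=0.0328240655; c=2·atan2(√a, √(1-a))=0.364360416; dist=6371·c=2321.340 ≈ 2321.3 km; running total=27792.2 km
Leg 3 bearing: y=sinΔλ·cosφ2=-0.07918399, x=cosφ1·sinφ2-sinφ1·cosφ2·cosΔλ=0.34744277; θ=atan2(y, x)=-12.8387° <0 so +360° → 347.1613° ≈ 347.2°

Leg 1: dist=10885.4 km, bearing=119.0°
Leg 2: dist=14585.5 km, bearing=273.6°
Leg 3: dist=2321.3 km, bearing=347.2°
Total: 27792.2 km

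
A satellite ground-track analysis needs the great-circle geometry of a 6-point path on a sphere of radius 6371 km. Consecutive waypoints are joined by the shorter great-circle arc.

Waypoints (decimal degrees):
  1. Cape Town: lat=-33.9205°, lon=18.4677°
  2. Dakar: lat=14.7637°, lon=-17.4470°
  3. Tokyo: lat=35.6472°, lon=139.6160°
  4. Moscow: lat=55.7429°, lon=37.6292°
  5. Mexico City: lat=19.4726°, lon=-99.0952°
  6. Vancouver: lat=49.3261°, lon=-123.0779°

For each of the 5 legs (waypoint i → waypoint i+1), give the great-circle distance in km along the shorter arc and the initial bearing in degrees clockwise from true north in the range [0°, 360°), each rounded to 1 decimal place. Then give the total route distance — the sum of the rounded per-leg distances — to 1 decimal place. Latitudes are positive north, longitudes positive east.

Leg 1: dist=6615.2 km, bearing=318.8°
Leg 2: dist=13911.6 km, bearing=22.8°
Leg 3: dist=7478.0 km, bearing=323.3°
Leg 4: dist=10715.3 km, bearing=319.4°
Leg 5: dist=3945.9 km, bearing=332.8°
Total: 42666.0 km

Leg 1: φ1=-0.5920244, φ2=0.2576752, Δφ=0.8496996, Δλ=-0.6268298 rad; a=sin²(Δφ/2)+cosφ1·cosφ2·sin²(Δλ/2)=0.2461688177; c=2·atan2(√a, √(1-a))=1.038326983; dist=6371·c=6615.181 ≈ 6615.2 km; running total=6615.2 km
Leg 1 bearing: y=sinΔλ·cosφ2=-0.56721424, x=cosφ1·sinφ2-sinφ1·cosφ2·cosΔλ=0.64849590; θ=atan2(y, x)=-41.1749° <0 so +360° → 318.8251° ≈ 318.8°
Leg 2: φ1=0.2576752, φ2=0.6221610, Δφ=0.3644858, Δλ=2.7412665 rad; a=sin²(Δφ/2)+cosφ1·cosφ2·sin²(Δλ/2)=0.7875739431; c=2·atan2(√a, √(1-a))=2.183581242; dist=6371·c=13911.596 ≈ 13911.6 km; running total=20526.8 km
Leg 2 bearing: y=sinΔλ·cosφ2=0.31669361, x=cosφ1·sinφ2-sinφ1·cosφ2·cosΔλ=0.75426127; θ=atan2(y, x)=22.7762° ≈ 22.8°
Leg 3: φ1=0.6221610, φ2=0.9728971, Δφ=0.3507361, Δλ=-1.7800055 rad; a=sin²(Δφ/2)+cosφ1·cosφ2·sin²(Δλ/2)=0.3066561409; c=2·atan2(√a, √(1-a))=1.173759126; dist=6371·c=7478.019 ≈ 7478.0 km; running total=28004.8 km
Leg 3 bearing: y=sinΔλ·cosφ2=-0.55063343, x=cosφ1·sinφ2-sinφ1·cosφ2·cosΔλ=0.73978067; θ=atan2(y, x)=-36.6610° <0 so +360° → 323.3390° ≈ 323.3°
Leg 4: φ1=0.9728971, φ2=0.3398610, Δφ=-0.6330362, Δλ=-2.3862909 rad; a=sin²(Δφ/2)+cosφ1·cosφ2·sin²(Δλ/2)=0.5554327728; c=2·atan2(√a, √(1-a))=1.681890249; dist=6371·c=10715.323 ≈ 10715.3 km; running total=38720.1 km
Leg 4 bearing: y=sinΔλ·cosφ2=-0.64629798, x=cosφ1·sinφ2-sinφ1·cosφ2·cosΔλ=0.75498858; θ=atan2(y, x)=-40.5647° <0 so +360° → 319.4353° ≈ 319.4°
Leg 5: φ1=0.3398610, φ2=0.8609029, Δφ=0.5210419, Δλ=-0.4185771 rad; a=sin²(Δφ/2)+cosφ1·cosφ2·sin²(Δλ/2)=0.0928737754; c=2·atan2(√a, √(1-a))=0.619356044; dist=6371·c=3945.917 ≈ 3945.9 km; running total=42666.0 km
Leg 5 bearing: y=sinΔλ·cosφ2=-0.26491203, x=cosφ1·sinφ2-sinφ1·cosφ2·cosΔλ=0.51654096; θ=atan2(y, x)=-27.1514° <0 so +360° → 332.8486° ≈ 332.8°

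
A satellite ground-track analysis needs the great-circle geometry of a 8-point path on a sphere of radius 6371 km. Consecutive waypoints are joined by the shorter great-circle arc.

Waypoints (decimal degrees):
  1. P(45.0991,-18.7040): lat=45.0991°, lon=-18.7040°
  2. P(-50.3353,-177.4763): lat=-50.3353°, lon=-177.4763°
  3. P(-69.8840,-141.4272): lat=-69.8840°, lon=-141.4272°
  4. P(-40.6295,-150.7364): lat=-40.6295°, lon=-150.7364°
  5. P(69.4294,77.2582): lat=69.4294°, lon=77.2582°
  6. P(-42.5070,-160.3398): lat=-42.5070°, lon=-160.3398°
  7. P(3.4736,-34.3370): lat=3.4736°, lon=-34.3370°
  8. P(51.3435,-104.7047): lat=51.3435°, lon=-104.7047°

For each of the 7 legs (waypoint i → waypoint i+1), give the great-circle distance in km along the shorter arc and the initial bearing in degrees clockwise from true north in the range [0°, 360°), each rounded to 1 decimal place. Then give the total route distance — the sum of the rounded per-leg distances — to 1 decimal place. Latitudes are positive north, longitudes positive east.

Leg 1: φ1=0.7871278, φ2=-0.8785167, Δφ=-1.6656445, Δλ=-2.7710994 rad; a=sin²(Δφ/2)+cosφ1·cosφ2·sin²(Δλ/2)=0.9826279490; c=2·atan2(√a, √(1-a))=2.877217241; dist=6371·c=18330.751 ≈ 18330.8 km; running total=18330.8 km
Leg 1 bearing: y=sinΔλ·cosφ2=-0.23111035, x=cosφ1·sinφ2-sinφ1·cosφ2·cosΔλ=-0.12193875; θ=atan2(y, x)=-117.8171° <0 so +360° → 242.1829° ≈ 242.2°
Leg 2: φ1=-0.8785167, φ2=-1.2197059, Δφ=-0.3411892, Δλ=0.6291755 rad; a=sin²(Δφ/2)+cosφ1·cosφ2·sin²(Δλ/2)=0.0498392078; c=2·atan2(√a, √(1-a))=0.450288484; dist=6371·c=2868.788 ≈ 2868.8 km; running total=21199.6 km
Leg 2 bearing: y=sinΔλ·cosφ2=0.20239060, x=cosφ1·sinφ2-sinφ1·cosφ2·cosΔλ=-0.38530389; θ=atan2(y, x)=152.2882° ≈ 152.3°
Leg 3: φ1=-1.2197059, φ2=-0.7091185, Δφ=0.5105873, Δλ=-0.1624762 rad; a=sin²(Δφ/2)+cosφ1·cosφ2·sin²(Δλ/2)=0.0654900002; c=2·atan2(√a, √(1-a))=0.517578156; dist=6371·c=3297.490 ≈ 3297.5 km; running total=24497.1 km
Leg 3 bearing: y=sinΔλ·cosφ2=-0.12276724, x=cosφ1·sinφ2-sinφ1·cosφ2·cosΔλ=0.47930413; θ=atan2(y, x)=-14.3667° <0 so +360° → 345.6333° ≈ 345.6°
Leg 4: φ1=-0.7091185, φ2=1.2117716, Δφ=1.9208902, Δλ=3.9792564 rad; a=sin²(Δφ/2)+cosφ1·cosφ2·sin²(Δλ/2)=0.8940481535; c=2·atan2(√a, √(1-a))=2.478506512; dist=6371·c=15790.565 ≈ 15790.6 km; running total=40287.7 km
Leg 4 bearing: y=sinΔλ·cosφ2=-0.26109016, x=cosφ1·sinφ2-sinφ1·cosφ2·cosΔλ=0.55743712; θ=atan2(y, x)=-25.0973° <0 so +360° → 334.9027° ≈ 334.9°
Leg 5: φ1=1.2117716, φ2=-0.7418871, Δφ=-1.9536587, Δλ=-4.1468674 rad; a=sin²(Δφ/2)+cosφ1·cosφ2·sin²(Δλ/2)=0.8856986387; c=2·atan2(√a, √(1-a))=2.451830321; dist=6371·c=15620.611 ≈ 15620.6 km; running total=55908.3 km
Leg 5 bearing: y=sinΔλ·cosφ2=0.62242036, x=cosφ1·sinφ2-sinφ1·cosφ2·cosΔλ=0.13243540; θ=atan2(y, x)=77.9880° ≈ 78.0°
Leg 6: φ1=-0.7418871, φ2=0.0606258, Δφ=0.8025129, Δλ=2.1991637 rad; a=sin²(Δφ/2)+cosφ1·cosφ2·sin²(Δλ/2)=0.7367418931; c=2·atan2(√a, √(1-a))=2.064038160; dist=6371·c=13149.987 ≈ 13150.0 km; running total=69058.3 km
Leg 6 bearing: y=sinΔλ·cosφ2=0.80750201, x=cosφ1·sinφ2-sinφ1·cosφ2·cosΔλ=-0.35178630; θ=atan2(y, x)=113.5402° ≈ 113.5°
Leg 7: φ1=0.0606258, φ2=0.8961131, Δφ=0.8354874, Δλ=-1.2281481 rad; a=sin²(Δφ/2)+cosφ1·cosφ2·sin²(Δλ/2)=0.3716000525; c=2·atan2(√a, √(1-a))=1.311086733; dist=6371·c=8352.934 ≈ 8352.9 km; running total=77411.2 km
Leg 7 bearing: y=sinΔλ·cosφ2=-0.58833793, x=cosφ1·sinφ2-sinφ1·cosφ2·cosΔλ=0.76675439; θ=atan2(y, x)=-37.4994° <0 so +360° → 322.5006° ≈ 322.5°

Leg 1: dist=18330.8 km, bearing=242.2°
Leg 2: dist=2868.8 km, bearing=152.3°
Leg 3: dist=3297.5 km, bearing=345.6°
Leg 4: dist=15790.6 km, bearing=334.9°
Leg 5: dist=15620.6 km, bearing=78.0°
Leg 6: dist=13150.0 km, bearing=113.5°
Leg 7: dist=8352.9 km, bearing=322.5°
Total: 77411.2 km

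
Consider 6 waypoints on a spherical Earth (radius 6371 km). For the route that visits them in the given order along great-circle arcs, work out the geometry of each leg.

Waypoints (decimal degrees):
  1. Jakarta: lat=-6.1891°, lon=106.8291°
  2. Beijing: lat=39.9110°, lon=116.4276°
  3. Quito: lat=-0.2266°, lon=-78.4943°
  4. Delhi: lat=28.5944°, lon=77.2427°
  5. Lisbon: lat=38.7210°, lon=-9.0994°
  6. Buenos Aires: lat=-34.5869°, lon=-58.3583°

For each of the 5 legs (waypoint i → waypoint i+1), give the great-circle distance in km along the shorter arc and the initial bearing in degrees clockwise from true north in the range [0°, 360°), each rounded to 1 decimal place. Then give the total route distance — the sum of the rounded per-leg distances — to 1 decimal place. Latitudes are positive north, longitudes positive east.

Leg 1: dist=5219.8 km, bearing=10.1°
Leg 2: dist=15350.3 km, bearing=22.7°
Leg 3: dist=15940.5 km, bearing=37.2°
Leg 4: dist=7776.4 km, bearing=304.0°
Leg 5: dist=9598.8 km, bearing=218.7°
Total: 53885.8 km

Leg 1: φ1=-0.1080202, φ2=0.6965784, Δφ=0.8045985, Δλ=0.1675254 rad; a=sin²(Δφ/2)+cosφ1·cosφ2·sin²(Δλ/2)=0.1586375601; c=2·atan2(√a, √(1-a))=0.819310897; dist=6371·c=5219.830 ≈ 5219.8 km; running total=5219.8 km
Leg 1 bearing: y=sinΔλ·cosφ2=0.12789883, x=cosφ1·sinφ2-sinφ1·cosφ2·cosΔλ=0.71939463; θ=atan2(y, x)=10.0811° ≈ 10.1°
Leg 2: φ1=0.6965784, φ2=-0.0039549, Δφ=-0.7005333, Δλ=-3.4020289 rad; a=sin²(Δφ/2)+cosφ1·cosφ2·sin²(Δλ/2)=0.8718536233; c=2·atan2(√a, √(1-a))=2.409395286; dist=6371·c=15350.257 ≈ 15350.3 km; running total=20570.1 km
Leg 2 bearing: y=sinΔλ·cosφ2=0.25750014, x=cosφ1·sinφ2-sinφ1·cosφ2·cosΔλ=0.61692237; θ=atan2(y, x)=22.6554° ≈ 22.7°
Leg 3: φ1=-0.0039549, φ2=0.4990664, Δφ=0.5030213, Δλ=2.7181234 rad; a=sin²(Δφ/2)+cosφ1·cosφ2·sin²(Δλ/2)=0.9011794722; c=2·atan2(√a, √(1-a))=2.502033488; dist=6371·c=15940.455 ≈ 15940.5 km; running total=36510.6 km
Leg 3 bearing: y=sinΔλ·cosφ2=0.36080501, x=cosφ1·sinφ2-sinφ1·cosφ2·cosΔλ=0.47543651; θ=atan2(y, x)=37.1946° ≈ 37.2°
Leg 4: φ1=0.4990664, φ2=0.6758089, Δφ=0.1767425, Δλ=-1.5069539 rad; a=sin²(Δφ/2)+cosφ1·cosφ2·sin²(Δλ/2)=0.3284566599; c=2·atan2(√a, √(1-a))=1.220595257; dist=6371·c=7776.412 ≈ 7776.4 km; running total=44287.0 km
Leg 4 bearing: y=sinΔλ·cosφ2=-0.77861174, x=cosφ1·sinφ2-sinφ1·cosφ2·cosΔλ=0.52540964; θ=atan2(y, x)=-55.9884° <0 so +360° → 304.0116° ≈ 304.0°
Leg 5: φ1=0.6758089, φ2=-0.6036553, Δφ=-1.2794642, Δλ=-0.8597300 rad; a=sin²(Δφ/2)+cosφ1·cosφ2·sin²(Δλ/2)=0.4679420756; c=2·atan2(√a, √(1-a))=1.506636468; dist=6371·c=9598.781 ≈ 9598.8 km; running total=53885.8 km
Leg 5 bearing: y=sinΔλ·cosφ2=-0.62376110, x=cosφ1·sinφ2-sinφ1·cosφ2·cosΔλ=-0.77898091; θ=atan2(y, x)=-141.3144° <0 so +360° → 218.6856° ≈ 218.7°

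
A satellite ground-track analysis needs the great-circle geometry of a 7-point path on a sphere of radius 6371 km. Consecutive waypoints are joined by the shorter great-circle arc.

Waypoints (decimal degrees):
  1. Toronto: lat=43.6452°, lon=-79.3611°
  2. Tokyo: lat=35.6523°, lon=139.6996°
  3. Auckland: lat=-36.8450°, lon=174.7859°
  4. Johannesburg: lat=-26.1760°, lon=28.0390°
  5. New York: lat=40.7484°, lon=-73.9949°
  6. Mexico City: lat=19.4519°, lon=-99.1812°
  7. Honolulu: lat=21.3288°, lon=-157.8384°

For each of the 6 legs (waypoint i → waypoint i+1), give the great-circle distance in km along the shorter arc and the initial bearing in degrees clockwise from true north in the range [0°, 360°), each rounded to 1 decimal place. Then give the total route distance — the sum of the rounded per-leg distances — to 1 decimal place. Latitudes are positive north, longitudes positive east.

Leg 1: φ1=0.7617524, φ2=0.6222500, Δφ=-0.1395024, Δλ=3.8233305 rad; a=sin²(Δφ/2)+cosφ1·cosφ2·sin²(Δλ/2)=0.5271398070; c=2·atan2(√a, √(1-a))=1.625102630; dist=6371·c=10353.529 ≈ 10353.5 km; running total=10353.5 km
Leg 1 bearing: y=sinΔλ·cosφ2=-0.51203499, x=cosφ1·sinφ2-sinφ1·cosφ2·cosΔλ=0.85724786; θ=atan2(y, x)=-30.8499° <0 so +360° → 329.1501° ≈ 329.2°
Leg 2: φ1=0.6222500, φ2=-0.6430666, Δφ=-1.2653166, Δλ=0.6123715 rad; a=sin²(Δφ/2)+cosφ1·cosφ2·sin²(Δλ/2)=0.4087055569; c=2·atan2(√a, √(1-a))=1.387177365; dist=6371·c=8837.707 ≈ 8837.7 km; running total=19191.2 km
Leg 2 bearing: y=sinΔλ·cosφ2=0.45999751, x=cosφ1·sinφ2-sinφ1·cosφ2·cosΔλ=-0.86894395; θ=atan2(y, x)=152.1044° ≈ 152.1°
Leg 3: φ1=-0.6430666, φ2=-0.4568574, Δφ=0.1862092, Δλ=-2.5612166 rad; a=sin²(Δφ/2)+cosφ1·cosφ2·sin²(Δλ/2)=0.6680325957; c=2·atan2(√a, √(1-a))=1.913532299; dist=6371·c=12191.114 ≈ 12191.1 km; running total=31382.3 km
Leg 3 bearing: y=sinΔλ·cosφ2=-0.49210265, x=cosφ1·sinφ2-sinφ1·cosφ2·cosΔλ=-0.80305365; θ=atan2(y, x)=-148.5005° <0 so +360° → 211.4995° ≈ 211.5°
Leg 4: φ1=-0.4568574, φ2=0.7111937, Δφ=1.1680511, Δλ=-1.7808275 rad; a=sin²(Δφ/2)+cosφ1·cosφ2·sin²(Δλ/2)=0.7148463291; c=2·atan2(√a, √(1-a))=2.014948710; dist=6371·c=12837.238 ≈ 12837.2 km; running total=44219.5 km
Leg 4 bearing: y=sinΔλ·cosφ2=-0.74093488, x=cosφ1·sinφ2-sinφ1·cosφ2·cosΔλ=0.51611988; θ=atan2(y, x)=-55.1397° <0 so +360° → 304.8603° ≈ 304.9°
Leg 5: φ1=0.7111937, φ2=0.3394997, Δφ=-0.3716940, Δλ=-0.4395839 rad; a=sin²(Δφ/2)+cosφ1·cosφ2·sin²(Δλ/2)=0.0680999276; c=2·atan2(√a, √(1-a))=0.528032286; dist=6371·c=3364.094 ≈ 3364.1 km; running total=47583.6 km
Leg 5 bearing: y=sinΔλ·cosφ2=-0.40127239, x=cosφ1·sinφ2-sinφ1·cosφ2·cosΔλ=-0.30467980; θ=atan2(y, x)=-127.2088° <0 so +360° → 232.7912° ≈ 232.8°
Leg 6: φ1=0.3394997, φ2=0.3722578, Δφ=0.0327581, Δλ=-1.0237613 rad; a=sin²(Δφ/2)+cosφ1·cosφ2·sin²(Δλ/2)=0.2110006245; c=2·atan2(√a, √(1-a))=0.954522170; dist=6371·c=6081.261 ≈ 6081.3 km; running total=53664.9 km
Leg 6 bearing: y=sinΔλ·cosφ2=-0.79557396, x=cosφ1·sinφ2-sinφ1·cosφ2·cosΔλ=0.18160265; θ=atan2(y, x)=-77.1416° <0 so +360° → 282.8584° ≈ 282.9°

Leg 1: dist=10353.5 km, bearing=329.2°
Leg 2: dist=8837.7 km, bearing=152.1°
Leg 3: dist=12191.1 km, bearing=211.5°
Leg 4: dist=12837.2 km, bearing=304.9°
Leg 5: dist=3364.1 km, bearing=232.8°
Leg 6: dist=6081.3 km, bearing=282.9°
Total: 53664.9 km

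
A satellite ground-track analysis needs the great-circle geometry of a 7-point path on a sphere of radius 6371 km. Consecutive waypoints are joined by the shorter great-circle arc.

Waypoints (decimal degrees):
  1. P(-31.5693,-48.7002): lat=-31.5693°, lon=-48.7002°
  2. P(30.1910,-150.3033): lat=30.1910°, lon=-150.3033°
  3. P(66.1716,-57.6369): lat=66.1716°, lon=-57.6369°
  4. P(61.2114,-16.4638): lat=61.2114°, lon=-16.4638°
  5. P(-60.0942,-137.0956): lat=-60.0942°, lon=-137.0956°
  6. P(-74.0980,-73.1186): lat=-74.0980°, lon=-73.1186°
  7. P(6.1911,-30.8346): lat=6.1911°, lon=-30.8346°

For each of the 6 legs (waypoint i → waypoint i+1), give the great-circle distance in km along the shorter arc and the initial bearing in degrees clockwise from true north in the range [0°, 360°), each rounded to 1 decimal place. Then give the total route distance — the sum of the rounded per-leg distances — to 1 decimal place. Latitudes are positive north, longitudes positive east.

Leg 1: φ1=-0.5509882, φ2=0.5269324, Δφ=1.0779206, Δλ=-1.7733086 rad; a=sin²(Δφ/2)+cosφ1·cosφ2·sin²(Δλ/2)=0.7056973663; c=2·atan2(√a, √(1-a))=1.994780084; dist=6371·c=12708.744 ≈ 12708.7 km; running total=12708.7 km
Leg 1 bearing: y=sinΔλ·cosφ2=-0.84669019, x=cosφ1·sinφ2-sinφ1·cosφ2·cosΔλ=0.33744643; θ=atan2(y, x)=-68.2704° <0 so +360° → 291.7296° ≈ 291.7°
Leg 2: φ1=0.5269324, φ2=1.1549123, Δφ=0.6279799, Δλ=1.6173338 rad; a=sin²(Δφ/2)+cosφ1·cosφ2·sin²(Δλ/2)=0.2781134103; c=2·atan2(√a, √(1-a))=1.110991538; dist=6371·c=7078.127 ≈ 7078.1 km; running total=19786.8 km
Leg 2 bearing: y=sinΔλ·cosφ2=0.40356137, x=cosφ1·sinφ2-sinφ1·cosφ2·cosΔλ=0.80012723; θ=atan2(y, x)=26.7651° ≈ 26.8°
Leg 3: φ1=1.1549123, φ2=1.0683405, Δφ=-0.0865718, Δλ=0.7186062 rad; a=sin²(Δφ/2)+cosφ1·cosφ2·sin²(Δλ/2)=0.0259271864; c=2·atan2(√a, √(1-a))=0.323446505; dist=6371·c=2060.678 ≈ 2060.7 km; running total=21847.5 km
Leg 3 bearing: y=sinΔλ·cosφ2=0.31704106, x=cosφ1·sinφ2-sinφ1·cosφ2·cosΔλ=0.02246856; θ=atan2(y, x)=85.9463° ≈ 85.9°
Leg 4: φ1=1.0683405, φ2=-1.0488417, Δφ=-2.1171821, Δλ=-2.1054221 rad; a=sin²(Δφ/2)+cosφ1·cosφ2·sin²(Δλ/2)=0.9410218226; c=2·atan2(√a, √(1-a))=2.650978478; dist=6371·c=16889.384 ≈ 16889.4 km; running total=38736.9 km
Leg 4 bearing: y=sinΔλ·cosφ2=-0.42900395, x=cosφ1·sinφ2-sinφ1·cosφ2·cosΔλ=-0.19481944; θ=atan2(y, x)=-114.4238° <0 so +360° → 245.5762° ≈ 245.6°
Leg 5: φ1=-1.0488417, φ2=-1.2932541, Δφ=-0.2444124, Δλ=1.1166093 rad; a=sin²(Δφ/2)+cosφ1·cosφ2·sin²(Δλ/2)=0.0531964799; c=2·atan2(√a, √(1-a))=0.465478172; dist=6371·c=2965.561 ≈ 2965.6 km; running total=41702.5 km
Leg 5 bearing: y=sinΔλ·cosφ2=0.24621485, x=cosφ1·sinφ2-sinφ1·cosφ2·cosΔλ=-0.37529282; θ=atan2(y, x)=146.7327° ≈ 146.7°
Leg 6: φ1=-1.2932541, φ2=0.1080551, Δφ=1.4013091, Δλ=0.7379950 rad; a=sin²(Δφ/2)+cosφ1·cosφ2·sin²(Δλ/2)=0.4510975246; c=2·atan2(√a, √(1-a))=1.472834770; dist=6371·c=9383.430 ≈ 9383.4 km; running total=51085.9 km
Leg 6 bearing: y=sinΔλ·cosφ2=0.66888196, x=cosφ1·sinφ2-sinφ1·cosφ2·cosΔλ=0.73690645; θ=atan2(y, x)=42.2297° ≈ 42.2°

Leg 1: dist=12708.7 km, bearing=291.7°
Leg 2: dist=7078.1 km, bearing=26.8°
Leg 3: dist=2060.7 km, bearing=85.9°
Leg 4: dist=16889.4 km, bearing=245.6°
Leg 5: dist=2965.6 km, bearing=146.7°
Leg 6: dist=9383.4 km, bearing=42.2°
Total: 51085.9 km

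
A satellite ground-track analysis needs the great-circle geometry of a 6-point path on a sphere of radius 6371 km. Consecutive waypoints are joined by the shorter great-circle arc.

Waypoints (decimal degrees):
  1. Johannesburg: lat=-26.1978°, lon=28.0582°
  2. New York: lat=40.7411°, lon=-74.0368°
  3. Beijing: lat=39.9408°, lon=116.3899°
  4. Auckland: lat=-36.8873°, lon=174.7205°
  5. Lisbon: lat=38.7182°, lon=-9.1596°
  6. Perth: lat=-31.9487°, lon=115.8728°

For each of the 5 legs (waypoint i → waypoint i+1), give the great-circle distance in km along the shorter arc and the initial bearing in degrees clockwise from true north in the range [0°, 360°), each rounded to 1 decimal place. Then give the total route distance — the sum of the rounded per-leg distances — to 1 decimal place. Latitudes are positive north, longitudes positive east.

Leg 1: dist=12843.4 km, bearing=304.8°
Leg 2: dist=10981.8 km, bearing=351.9°
Leg 3: dist=10411.7 km, bearing=137.0°
Leg 4: dist=19618.1 km, bearing=58.0°
Leg 5: dist=15046.7 km, bearing=98.9°
Total: 68901.7 km

Leg 1: φ1=-0.4572379, φ2=0.7110663, Δφ=1.1683042, Δλ=-1.7818939 rad; a=sin²(Δφ/2)+cosφ1·cosφ2·sin²(Δλ/2)=0.7152854525; c=2·atan2(√a, √(1-a))=2.015921550; dist=6371·c=12843.436 ≈ 12843.4 km; running total=12843.4 km
Leg 1 bearing: y=sinΔλ·cosφ2=-0.74084733, x=cosφ1·sinφ2-sinφ1·cosφ2·cosΔλ=0.51551326; θ=atan2(y, x)=-55.1682° <0 so +360° → 304.8318° ≈ 304.8°
Leg 2: φ1=0.7110663, φ2=0.6970985, Δφ=-0.0139679, Δλ=3.3235729 rad; a=sin²(Δφ/2)+cosφ1·cosφ2·sin²(Δλ/2)=0.5761615776; c=2·atan2(√a, √(1-a))=1.723714761; dist=6371·c=10981.787 ≈ 10981.8 km; running total=23825.2 km
Leg 2 bearing: y=sinΔλ·cosφ2=-0.13875691, x=cosφ1·sinφ2-sinφ1·cosφ2·cosΔλ=0.97854186; θ=atan2(y, x)=-8.0707° <0 so +360° → 351.9293° ≈ 351.9°
Leg 3: φ1=0.6970985, φ2=-0.6438048, Δφ=-1.3409033, Δλ=1.0180610 rad; a=sin²(Δφ/2)+cosφ1·cosφ2·sin²(Δλ/2)=0.5316994142; c=2·atan2(√a, √(1-a))=1.634237703; dist=6371·c=10411.728 ≈ 10411.7 km; running total=34236.9 km
Leg 3 bearing: y=sinΔλ·cosφ2=0.68071817, x=cosφ1·sinφ2-sinφ1·cosφ2·cosΔλ=-0.72979679; θ=atan2(y, x)=136.9928° ≈ 137.0°
Leg 4: φ1=-0.6438048, φ2=0.6757601, Δφ=1.3195649, Δλ=-3.2093132 rad; a=sin²(Δφ/2)+cosφ1·cosφ2·sin²(Δλ/2)=0.9990295346; c=2·atan2(√a, √(1-a))=3.079277985; dist=6371·c=19618.080 ≈ 19618.1 km; running total=53855.0 km
Leg 4 bearing: y=sinΔλ·cosφ2=0.05279732, x=cosφ1·sinφ2-sinφ1·cosφ2·cosΔλ=0.03302328; θ=atan2(y, x)=57.9751° ≈ 58.0°
Leg 5: φ1=0.6757601, φ2=-0.5576100, Δφ=-1.2333701, Δλ=2.1822271 rad; a=sin²(Δφ/2)+cosφ1·cosφ2·sin²(Δλ/2)=0.8555119260; c=2·atan2(√a, √(1-a))=2.361749523; dist=6371·c=15046.706 ≈ 15046.7 km; running total=68901.7 km
Leg 5 bearing: y=sinΔλ·cosφ2=0.69479338, x=cosφ1·sinφ2-sinφ1·cosφ2·cosΔλ=-0.10819998; θ=atan2(y, x)=98.8516° ≈ 98.9°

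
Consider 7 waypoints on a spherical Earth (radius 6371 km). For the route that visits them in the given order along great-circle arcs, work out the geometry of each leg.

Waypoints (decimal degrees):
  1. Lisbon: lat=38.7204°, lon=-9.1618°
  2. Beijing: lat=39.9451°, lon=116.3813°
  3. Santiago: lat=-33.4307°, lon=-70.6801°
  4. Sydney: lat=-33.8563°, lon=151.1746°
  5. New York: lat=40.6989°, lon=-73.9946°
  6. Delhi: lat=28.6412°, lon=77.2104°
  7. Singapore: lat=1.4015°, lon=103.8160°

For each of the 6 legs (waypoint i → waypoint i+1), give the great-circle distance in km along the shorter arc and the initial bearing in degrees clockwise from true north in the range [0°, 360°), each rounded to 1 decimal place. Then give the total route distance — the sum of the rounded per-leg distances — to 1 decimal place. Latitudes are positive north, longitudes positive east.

Leg 1: dist=9664.0 km, bearing=38.7°
Leg 2: dist=19056.0 km, bearing=43.2°
Leg 3: dist=11350.8 km, bearing=214.5°
Leg 4: dist=15992.0 km, bearing=65.6°
Leg 5: dist=11752.9 km, bearing=26.0°
Leg 6: dist=4140.0 km, bearing=132.3°
Total: 71955.7 km

Leg 1: φ1=0.6757985, φ2=0.6971735, Δφ=0.0213750, Δλ=2.1911404 rad; a=sin²(Δφ/2)+cosφ1·cosφ2·sin²(Δλ/2)=0.4730492788; c=2·atan2(√a, √(1-a))=1.516868750; dist=6371·c=9663.971 ≈ 9664.0 km; running total=9664.0 km
Leg 1 bearing: y=sinΔλ·cosφ2=0.62381473, x=cosφ1·sinφ2-sinφ1·cosφ2·cosΔλ=0.77971137; θ=atan2(y, x)=38.6619° ≈ 38.7°
Leg 2: φ1=0.6971735, φ2=-0.5834758, Δφ=-1.2806493, Δλ=-3.2648373 rad; a=sin²(Δφ/2)+cosφ1·cosφ2·sin²(Δλ/2)=0.9943451704; c=2·atan2(√a, √(1-a))=2.991053344; dist=6371·c=19056.001 ≈ 19056.0 km; running total=28720.0 km
Leg 2 bearing: y=sinΔλ·cosφ2=0.10259401, x=cosφ1·sinφ2-sinφ1·cosφ2·cosΔλ=0.10938866; θ=atan2(y, x)=43.1641° ≈ 43.2°
Leg 3: φ1=-0.5834758, φ2=-0.5909039, Δφ=-0.0074281, Δλ=3.8720950 rad; a=sin²(Δφ/2)+cosφ1·cosφ2·sin²(Δλ/2)=0.6046389025; c=2·atan2(√a, √(1-a))=1.781632679; dist=6371·c=11350.782 ≈ 11350.8 km; running total=40070.8 km
Leg 3 bearing: y=sinΔλ·cosφ2=-0.55410429, x=cosφ1·sinφ2-sinφ1·cosφ2·cosΔλ=-0.80571163; θ=atan2(y, x)=-145.4829° <0 so +360° → 214.5171° ≈ 214.5°
Leg 4: φ1=-0.5909039, φ2=0.7103298, Δφ=1.3012337, Δλ=-3.9299439 rad; a=sin²(Δφ/2)+cosφ1·cosφ2·sin²(Δλ/2)=0.9035784470; c=2·atan2(√a, √(1-a))=2.510116388; dist=6371·c=15991.952 ≈ 15992.0 km; running total=56062.8 km
Leg 4 bearing: y=sinΔλ·cosφ2=0.53767157, x=cosφ1·sinφ2-sinφ1·cosφ2·cosΔλ=0.24373557; θ=atan2(y, x)=65.6144° ≈ 65.6°
Leg 5: φ1=0.7103298, φ2=0.4998832, Δφ=-0.2104466, Δλ=2.6390251 rad; a=sin²(Δφ/2)+cosφ1·cosφ2·sin²(Δλ/2)=0.6352725540; c=2·atan2(√a, √(1-a))=1.844755537; dist=6371·c=11752.938 ≈ 11752.9 km; running total=67815.7 km
Leg 5 bearing: y=sinΔλ·cosφ2=0.42273847, x=cosφ1·sinφ2-sinφ1·cosφ2·cosΔλ=0.86492631; θ=atan2(y, x)=26.0474° ≈ 26.0°
Leg 6: φ1=0.4998832, φ2=0.0244608, Δφ=-0.4754225, Δλ=0.4643553 rad; a=sin²(Δφ/2)+cosφ1·cosφ2·sin²(Δλ/2)=0.1019027465; c=2·atan2(√a, √(1-a))=0.649817045; dist=6371·c=4139.984 ≈ 4140.0 km; running total=71955.7 km
Leg 6 bearing: y=sinΔλ·cosφ2=0.44771251, x=cosφ1·sinφ2-sinφ1·cosφ2·cosΔλ=-0.40697398; θ=atan2(y, x)=132.2711° ≈ 132.3°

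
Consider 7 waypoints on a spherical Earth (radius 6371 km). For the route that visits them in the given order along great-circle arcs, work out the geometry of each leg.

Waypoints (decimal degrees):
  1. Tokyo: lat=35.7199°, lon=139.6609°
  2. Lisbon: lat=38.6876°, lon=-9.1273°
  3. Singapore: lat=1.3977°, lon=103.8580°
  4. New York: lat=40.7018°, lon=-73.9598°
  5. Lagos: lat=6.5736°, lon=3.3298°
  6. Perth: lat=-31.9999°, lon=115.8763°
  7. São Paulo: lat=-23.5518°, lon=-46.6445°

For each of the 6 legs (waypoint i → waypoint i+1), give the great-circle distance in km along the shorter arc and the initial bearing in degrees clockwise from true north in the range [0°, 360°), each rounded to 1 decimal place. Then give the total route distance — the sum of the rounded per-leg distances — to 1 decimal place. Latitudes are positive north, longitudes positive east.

Leg 1: dist=11141.6 km, bearing=335.7°
Leg 2: dist=11878.5 km, bearing=74.0°
Leg 3: dist=15328.6 km, bearing=357.5°
Leg 4: dist=8461.1 km, bearing=93.3°
Leg 5: dist=12516.4 km, bearing=122.0°
Leg 6: dist=13564.6 km, bearing=198.9°
Total: 72890.8 km

Leg 1: φ1=0.6234299, φ2=0.6752260, Δφ=0.0517961, Δλ=-2.5968440 rad; a=sin²(Δφ/2)+cosφ1·cosφ2·sin²(Δλ/2)=0.5885333225; c=2·atan2(√a, √(1-a))=1.748801525; dist=6371·c=11141.615 ≈ 11141.6 km; running total=11141.6 km
Leg 1 bearing: y=sinΔλ·cosφ2=-0.40449161, x=cosφ1·sinφ2-sinφ1·cosφ2·cosΔλ=0.89723683; θ=atan2(y, x)=-24.2668° <0 so +360° → 335.7332° ≈ 335.7°
Leg 2: φ1=0.6752260, φ2=0.0243945, Δφ=-0.6508315, Δλ=1.9719655 rad; a=sin²(Δφ/2)+cosφ1·cosφ2·sin²(Δλ/2)=0.6447347232; c=2·atan2(√a, √(1-a))=1.864468834; dist=6371·c=11878.531 ≈ 11878.5 km; running total=23020.1 km
Leg 2 bearing: y=sinΔλ·cosφ2=0.92033116, x=cosφ1·sinφ2-sinφ1·cosφ2·cosΔλ=0.26305511; θ=atan2(y, x)=74.0487° ≈ 74.0°
Leg 3: φ1=0.0243945, φ2=0.7103804, Δφ=0.6859860, Δλ=-3.1035061 rad; a=sin²(Δφ/2)+cosφ1·cosφ2·sin²(Δλ/2)=0.8707160332; c=2·atan2(√a, √(1-a))=2.405998315; dist=6371·c=15328.615 ≈ 15328.6 km; running total=38348.7 km
Leg 3 bearing: y=sinΔλ·cosφ2=-0.02886698, x=cosφ1·sinφ2-sinφ1·cosφ2·cosΔλ=0.67040673; θ=atan2(y, x)=-2.4656° <0 so +360° → 357.5344° ≈ 357.5°
Leg 4: φ1=0.7103804, φ2=0.1147310, Δφ=-0.5956495, Δλ=1.3489580 rad; a=sin²(Δφ/2)+cosφ1·cosφ2·sin²(Δλ/2)=0.3798196781; c=2·atan2(√a, √(1-a))=1.328058957; dist=6371·c=8461.064 ≈ 8461.1 km; running total=46809.8 km
Leg 4 bearing: y=sinΔλ·cosφ2=0.96908135, x=cosφ1·sinφ2-sinφ1·cosφ2·cosΔλ=-0.05575032; θ=atan2(y, x)=93.2925° ≈ 93.3°
Leg 5: φ1=0.1147310, φ2=-0.5585036, Δφ=-0.6732346, Δλ=1.9643070 rad; a=sin²(Δφ/2)+cosφ1·cosφ2·sin²(Δλ/2)=0.6918484811; c=2·atan2(√a, √(1-a))=1.964592695; dist=6371·c=12516.420 ≈ 12516.4 km; running total=59326.2 km
Leg 5 bearing: y=sinΔλ·cosφ2=0.78323149, x=cosφ1·sinφ2-sinφ1·cosφ2·cosΔλ=-0.48920862; θ=atan2(y, x)=121.9890° ≈ 122.0°
Leg 6: φ1=-0.5585036, φ2=-0.4110565, Δφ=0.1474472, Δλ=-2.8365231 rad; a=sin²(Δφ/2)+cosφ1·cosφ2·sin²(Δλ/2)=0.7648832356; c=2·atan2(√a, √(1-a))=2.129121527; dist=6371·c=13564.633 ≈ 13564.6 km; running total=72890.8 km
Leg 6 bearing: y=sinΔλ·cosφ2=-0.27533936, x=cosφ1·sinφ2-sinφ1·cosφ2·cosΔλ=-0.80220678; θ=atan2(y, x)=-161.0564° <0 so +360° → 198.9436° ≈ 198.9°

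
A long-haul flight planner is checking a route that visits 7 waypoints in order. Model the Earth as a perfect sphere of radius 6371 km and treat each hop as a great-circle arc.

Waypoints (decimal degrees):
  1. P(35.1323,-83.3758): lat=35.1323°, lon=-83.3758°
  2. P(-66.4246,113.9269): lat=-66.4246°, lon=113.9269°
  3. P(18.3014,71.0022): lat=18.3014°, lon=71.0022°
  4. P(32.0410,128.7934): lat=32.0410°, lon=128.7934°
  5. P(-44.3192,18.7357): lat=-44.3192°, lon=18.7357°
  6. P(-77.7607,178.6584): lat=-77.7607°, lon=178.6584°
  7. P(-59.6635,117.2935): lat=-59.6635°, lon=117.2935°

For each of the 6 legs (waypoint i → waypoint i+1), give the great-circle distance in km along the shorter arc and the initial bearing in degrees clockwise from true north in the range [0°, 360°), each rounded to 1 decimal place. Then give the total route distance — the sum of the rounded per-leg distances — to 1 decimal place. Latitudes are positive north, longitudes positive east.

Leg 1: φ1=0.6131743, φ2=-1.1593280, Δφ=-1.7725023, Δλ=3.4435817 rad; a=sin²(Δφ/2)+cosφ1·cosφ2·sin²(Δλ/2)=0.9198632968; c=2·atan2(√a, √(1-a))=2.567575851; dist=6371·c=16358.026 ≈ 16358.0 km; running total=16358.0 km
Leg 1 bearing: y=sinΔλ·cosφ2=-0.11895473, x=cosφ1·sinφ2-sinφ1·cosφ2·cosΔλ=-0.52981980; θ=atan2(y, x)=-167.3458° <0 so +360° → 192.6542° ≈ 192.7°
Leg 2: φ1=-1.1593280, φ2=0.3194197, Δφ=1.4787477, Δλ=-0.7491773 rad; a=sin²(Δφ/2)+cosφ1·cosφ2·sin²(Δλ/2)=0.5048764268; c=2·atan2(√a, √(1-a))=1.580549335; dist=6371·c=10069.680 ≈ 10069.7 km; running total=26427.7 km
Leg 2 bearing: y=sinΔλ·cosφ2=-0.64658828, x=cosφ1·sinφ2-sinφ1·cosφ2·cosΔλ=0.76277682; θ=atan2(y, x)=-40.2872° <0 so +360° → 319.7128° ≈ 319.7°
Leg 3: φ1=0.3194197, φ2=0.5592209, Δφ=0.2398013, Δλ=1.0086467 rad; a=sin²(Δφ/2)+cosφ1·cosφ2·sin²(Δλ/2)=0.2022237622; c=2·atan2(√a, √(1-a))=0.932843110; dist=6371·c=5943.143 ≈ 5943.1 km; running total=32370.8 km
Leg 3 bearing: y=sinΔλ·cosφ2=0.71722206, x=cosφ1·sinφ2-sinφ1·cosφ2·cosΔλ=0.36181455; θ=atan2(y, x)=63.2306° ≈ 63.2°
Leg 4: φ1=0.5592209, φ2=-0.7735160, Δφ=-1.3327369, Δλ=-1.9208692 rad; a=sin²(Δφ/2)+cosφ1·cosφ2·sin²(Δλ/2)=0.7893270419; c=2·atan2(√a, √(1-a))=2.187873779; dist=6371·c=13938.944 ≈ 13938.9 km; running total=46309.7 km
Leg 4 bearing: y=sinΔλ·cosφ2=-0.67206445, x=cosφ1·sinφ2-sinφ1·cosφ2·cosΔλ=-0.46204851; θ=atan2(y, x)=-124.5088° <0 so +360° → 235.4912° ≈ 235.5°
Leg 5: φ1=-0.7735160, φ2=-1.3571802, Δφ=-0.5836643, Δλ=2.7911777 rad; a=sin²(Δφ/2)+cosφ1·cosφ2·sin²(Δλ/2)=0.2298407340; c=2·atan2(√a, √(1-a))=0.999980717; dist=6371·c=6370.877 ≈ 6370.9 km; running total=52680.6 km
Leg 5 bearing: y=sinΔλ·cosφ2=0.07277531, x=cosφ1·sinφ2-sinφ1·cosφ2·cosΔλ=-0.83830760; θ=atan2(y, x)=175.0385° ≈ 175.0°
Leg 6: φ1=-1.3571802, φ2=-1.0413245, Δφ=0.3158557, Δλ=-1.0710196 rad; a=sin²(Δφ/2)+cosφ1·cosφ2·sin²(Δλ/2)=0.0526150268; c=2·atan2(√a, √(1-a))=0.462880596; dist=6371·c=2949.012 ≈ 2949.0 km; running total=55629.6 km
Leg 6 bearing: y=sinΔλ·cosφ2=-0.44330129, x=cosφ1·sinφ2-sinφ1·cosφ2·cosΔλ=0.05357903; θ=atan2(y, x)=-83.1084° <0 so +360° → 276.8916° ≈ 276.9°

Leg 1: dist=16358.0 km, bearing=192.7°
Leg 2: dist=10069.7 km, bearing=319.7°
Leg 3: dist=5943.1 km, bearing=63.2°
Leg 4: dist=13938.9 km, bearing=235.5°
Leg 5: dist=6370.9 km, bearing=175.0°
Leg 6: dist=2949.0 km, bearing=276.9°
Total: 55629.6 km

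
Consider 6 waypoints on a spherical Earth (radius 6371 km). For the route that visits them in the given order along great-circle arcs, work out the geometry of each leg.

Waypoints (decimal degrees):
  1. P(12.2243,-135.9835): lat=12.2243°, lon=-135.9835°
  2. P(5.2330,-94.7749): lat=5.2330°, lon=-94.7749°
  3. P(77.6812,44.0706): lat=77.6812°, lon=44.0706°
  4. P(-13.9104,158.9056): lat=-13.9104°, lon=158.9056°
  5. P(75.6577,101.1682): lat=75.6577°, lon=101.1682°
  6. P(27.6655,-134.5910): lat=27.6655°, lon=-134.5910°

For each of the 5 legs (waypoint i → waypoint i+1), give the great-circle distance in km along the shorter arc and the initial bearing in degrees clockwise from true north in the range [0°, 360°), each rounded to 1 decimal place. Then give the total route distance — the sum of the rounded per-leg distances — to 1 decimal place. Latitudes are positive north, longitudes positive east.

Leg 1: φ1=0.2133543, φ2=0.0913331, Δφ=-0.1220212, Δλ=0.7192258 rad; a=sin²(Δφ/2)+cosφ1·cosφ2·sin²(Δλ/2)=0.1242472246; c=2·atan2(√a, √(1-a))=0.720455122; dist=6371·c=4590.020 ≈ 4590.0 km; running total=4590.0 km
Leg 1 bearing: y=sinΔλ·cosφ2=0.65605652, x=cosφ1·sinφ2-sinφ1·cosφ2·cosΔλ=-0.06949278; θ=atan2(y, x)=96.0465° ≈ 96.0°
Leg 2: φ1=0.0913331, φ2=1.3557927, Δφ=1.2644596, Δλ=2.4233111 rad; a=sin²(Δφ/2)+cosφ1·cosφ2·sin²(Δλ/2)=0.5354321327; c=2·atan2(√a, √(1-a))=1.641720037; dist=6371·c=10459.398 ≈ 10459.4 km; running total=15049.4 km
Leg 2 bearing: y=sinΔλ·cosφ2=0.14040451, x=cosφ1·sinφ2-sinφ1·cosφ2·cosΔλ=0.98755498; θ=atan2(y, x)=8.0917° ≈ 8.1°
Leg 3: φ1=1.3557927, φ2=-0.2427823, Δφ=-1.5985750, Δλ=2.0042488 rad; a=sin²(Δφ/2)+cosφ1·cosφ2·sin²(Δλ/2)=0.6609249544; c=2·atan2(√a, √(1-a))=1.898479040; dist=6371·c=12095.210 ≈ 12095.2 km; running total=27144.6 km
Leg 3 bearing: y=sinΔλ·cosφ2=0.88090608, x=cosφ1·sinφ2-sinφ1·cosφ2·cosΔλ=0.34701168; θ=atan2(y, x)=68.4992° ≈ 68.5°
Leg 4: φ1=-0.2427823, φ2=1.3204760, Δφ=1.5632582, Δλ=-1.0077077 rad; a=sin²(Δφ/2)+cosφ1·cosφ2·sin²(Δλ/2)=0.5522797383; c=2·atan2(√a, √(1-a))=1.675547266; dist=6371·c=10674.912 ≈ 10674.9 km; running total=37819.5 km
Leg 4 bearing: y=sinΔλ·cosφ2=-0.20946984, x=cosφ1·sinφ2-sinφ1·cosφ2·cosΔλ=0.97220867; θ=atan2(y, x)=-12.1589° <0 so +360° → 347.8411° ≈ 347.8°
Leg 5: φ1=1.3204760, φ2=0.4828541, Δφ=-0.8376219, Δλ=-4.1147743 rad; a=sin²(Δφ/2)+cosφ1·cosφ2·sin²(Δλ/2)=0.3368045652; c=2·atan2(√a, √(1-a))=1.238313518; dist=6371·c=7889.295 ≈ 7889.3 km; running total=45708.8 km
Leg 5 bearing: y=sinΔλ·cosφ2=0.73216855, x=cosφ1·sinφ2-sinφ1·cosφ2·cosΔλ=0.59782791; θ=atan2(y, x)=50.7678° ≈ 50.8°

Leg 1: dist=4590.0 km, bearing=96.0°
Leg 2: dist=10459.4 km, bearing=8.1°
Leg 3: dist=12095.2 km, bearing=68.5°
Leg 4: dist=10674.9 km, bearing=347.8°
Leg 5: dist=7889.3 km, bearing=50.8°
Total: 45708.8 km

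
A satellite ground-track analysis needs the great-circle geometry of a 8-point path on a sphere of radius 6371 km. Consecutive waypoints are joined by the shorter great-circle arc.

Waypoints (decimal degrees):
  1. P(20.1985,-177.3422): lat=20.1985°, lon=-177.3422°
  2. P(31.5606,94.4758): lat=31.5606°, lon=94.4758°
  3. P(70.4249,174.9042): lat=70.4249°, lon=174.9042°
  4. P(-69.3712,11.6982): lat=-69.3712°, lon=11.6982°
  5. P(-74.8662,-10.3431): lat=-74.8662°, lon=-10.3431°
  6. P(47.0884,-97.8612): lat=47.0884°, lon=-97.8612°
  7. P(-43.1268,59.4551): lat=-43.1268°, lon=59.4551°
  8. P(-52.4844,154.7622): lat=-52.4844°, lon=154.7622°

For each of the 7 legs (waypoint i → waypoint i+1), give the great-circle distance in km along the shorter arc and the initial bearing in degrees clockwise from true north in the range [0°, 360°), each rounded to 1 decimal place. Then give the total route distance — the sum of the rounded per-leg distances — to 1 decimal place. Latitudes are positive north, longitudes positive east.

Leg 1: φ1=0.3525303, φ2=0.5508364, Δφ=0.1983061, Δλ=4.7441191 rad; a=sin²(Δφ/2)+cosφ1·cosφ2·sin²(Δλ/2)=0.3969569614; c=2·atan2(√a, √(1-a))=1.363222847; dist=6371·c=8685.093 ≈ 8685.1 km; running total=8685.1 km
Leg 1 bearing: y=sinΔλ·cosφ2=-0.85165815, x=cosφ1·sinφ2-sinφ1·cosφ2·cosΔλ=0.48187853; θ=atan2(y, x)=-60.4983° <0 so +360° → 299.5017° ≈ 299.5°
Leg 2: φ1=0.5508364, φ2=1.2291464, Δφ=0.6783100, Δλ=1.4037404 rad; a=sin²(Δφ/2)+cosφ1·cosφ2·sin²(Δλ/2)=0.2296901696; c=2·atan2(√a, √(1-a))=0.999622811; dist=6371·c=6368.597 ≈ 6368.6 km; running total=15053.7 km
Leg 2 bearing: y=sinΔλ·cosφ2=0.33037787, x=cosφ1·sinφ2-sinφ1·cosφ2·cosΔλ=0.77368007; θ=atan2(y, x)=23.1235° ≈ 23.1°
Leg 3: φ1=1.2291464, φ2=-1.2107558, Δφ=-2.4399022, Δλ=-2.8484821 rad; a=sin²(Δφ/2)+cosφ1·cosφ2·sin²(Δλ/2)=0.9973982450; c=2·atan2(√a, √(1-a))=3.039533562; dist=6371·c=19364.868 ≈ 19364.9 km; running total=34418.6 km
Leg 3 bearing: y=sinΔλ·cosφ2=-0.10179408, x=cosφ1·sinφ2-sinφ1·cosφ2·cosΔλ=0.00423177; θ=atan2(y, x)=-87.6195° <0 so +360° → 272.3805° ≈ 272.4°
Leg 4: φ1=-1.2107558, φ2=-1.3066617, Δφ=-0.0959058, Δλ=-0.3846933 rad; a=sin²(Δφ/2)+cosφ1·cosφ2·sin²(Δλ/2)=0.0056589479; c=2·atan2(√a, √(1-a))=0.150594220; dist=6371·c=959.436 ≈ 959.4 km; running total=35378.0 km
Leg 4 bearing: y=sinΔλ·cosφ2=-0.09797451, x=cosφ1·sinφ2-sinφ1·cosφ2·cosΔλ=-0.11361643; θ=atan2(y, x)=-139.2279° <0 so +360° → 220.7721° ≈ 220.8°
Leg 5: φ1=-1.3066617, φ2=0.8218476, Δφ=2.1285093, Δλ=-1.5274790 rad; a=sin²(Δφ/2)+cosφ1·cosφ2·sin²(Δλ/2)=0.8496534041; c=2·atan2(√a, √(1-a))=2.345223622; dist=6371·c=14941.420 ≈ 14941.4 km; running total=50319.4 km
Leg 5 bearing: y=sinΔλ·cosφ2=-0.68023048, x=cosφ1·sinφ2-sinφ1·cosφ2·cosΔλ=0.21967359; θ=atan2(y, x)=-72.1027° <0 so +360° → 287.8973° ≈ 287.9°
Leg 6: φ1=0.8218476, φ2=-0.7527047, Δφ=-1.5745523, Δλ=2.7456874 rad; a=sin²(Δφ/2)+cosφ1·cosφ2·sin²(Δλ/2)=0.9795860875; c=2·atan2(√a, √(1-a))=2.854856857; dist=6371·c=18188.293 ≈ 18188.3 km; running total=68507.7 km
Leg 6 bearing: y=sinΔλ·cosφ2=0.28145911, x=cosφ1·sinφ2-sinφ1·cosφ2·cosΔλ=0.02774003; θ=atan2(y, x)=84.3712° ≈ 84.4°
Leg 7: φ1=-0.7527047, φ2=-0.9160256, Δφ=-0.1633209, Δλ=1.6634227 rad; a=sin²(Δφ/2)+cosφ1·cosφ2·sin²(Δλ/2)=0.2494372784; c=2·atan2(√a, √(1-a))=1.045897513; dist=6371·c=6663.413 ≈ 6663.4 km; running total=75171.1 km
Leg 7 bearing: y=sinΔλ·cosφ2=0.60636688, x=cosφ1·sinφ2-sinφ1·cosφ2·cosΔλ=-0.61740789; θ=atan2(y, x)=135.5169° ≈ 135.5°

Leg 1: dist=8685.1 km, bearing=299.5°
Leg 2: dist=6368.6 km, bearing=23.1°
Leg 3: dist=19364.9 km, bearing=272.4°
Leg 4: dist=959.4 km, bearing=220.8°
Leg 5: dist=14941.4 km, bearing=287.9°
Leg 6: dist=18188.3 km, bearing=84.4°
Leg 7: dist=6663.4 km, bearing=135.5°
Total: 75171.1 km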